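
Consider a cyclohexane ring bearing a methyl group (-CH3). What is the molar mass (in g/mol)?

Atom tally by fragment:
  cyclohexane ring core → C:6 H:12
  (− 1 ring H displaced by substituents)
  + CH3 → C:1 H:3
Element totals:
  C: 7
  H: 14
Molecular formula: C7H14.
  M = 7(12.011) + 14(1.008)
    = 84.077 + 14.112 = 98.189

98.19 g/mol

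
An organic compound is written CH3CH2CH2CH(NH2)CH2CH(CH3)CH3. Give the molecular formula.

C8H19N

Atom tally by fragment:
  CH3 → C:1 H:3
  CH2 → C:1 H:2
  CH2 → C:1 H:2
  CH(NH2) → C:1 H:3 N:1
  CH2 → C:1 H:2
  CH(CH3) → C:2 H:4
  CH3 → C:1 H:3
Element totals:
  C: 8
  H: 19
  N: 1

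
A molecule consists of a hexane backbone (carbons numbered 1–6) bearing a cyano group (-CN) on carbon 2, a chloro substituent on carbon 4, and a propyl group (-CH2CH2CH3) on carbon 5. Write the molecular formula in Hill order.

C10H18ClN

Atom tally by fragment:
  CH3 → C:1 H:3
  CH(CN) → C:2 H:1 N:1
  CH2 → C:1 H:2
  CH(Cl) → C:1 H:1 Cl:1
  CH(CH2CH2CH3) → C:4 H:8
  CH3 → C:1 H:3
Element totals:
  C: 10
  H: 18
  Cl: 1
  N: 1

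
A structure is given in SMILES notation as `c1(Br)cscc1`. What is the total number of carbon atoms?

4

Atom tally by fragment:
  thiophene ring core → C:4 H:4 S:1
  (− 1 ring H displaced by substituents)
  + Br → Br:1
Element totals:
  C: 4
  H: 3
  Br: 1
  S: 1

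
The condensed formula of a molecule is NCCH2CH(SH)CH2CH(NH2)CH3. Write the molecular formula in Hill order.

Element totals:
  C: 6
  H: 12
  N: 2
  S: 1

C6H12N2S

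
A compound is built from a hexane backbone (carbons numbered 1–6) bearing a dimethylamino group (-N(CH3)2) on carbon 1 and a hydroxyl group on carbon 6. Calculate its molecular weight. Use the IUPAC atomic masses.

Atom tally by fragment:
  (CH3)2NCH2 → C:3 H:8 N:1
  CH2 → C:1 H:2
  CH2 → C:1 H:2
  CH2 → C:1 H:2
  CH2 → C:1 H:2
  CH2OH → C:1 H:3 O:1
Element totals:
  C: 8
  H: 19
  N: 1
  O: 1
Molecular formula: C8H19NO.
  M = 8(12.011) + 19(1.008) + 14.007 + 15.999
    = 96.088 + 19.152 + 14.007 + 15.999 = 145.246

145.25 g/mol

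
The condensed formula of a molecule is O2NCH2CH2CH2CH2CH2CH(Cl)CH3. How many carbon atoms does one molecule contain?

Atom tally by fragment:
  O2NCH2 → C:1 H:2 N:1 O:2
  CH2 → C:1 H:2
  CH2 → C:1 H:2
  CH2 → C:1 H:2
  CH2 → C:1 H:2
  CH(Cl) → C:1 H:1 Cl:1
  CH3 → C:1 H:3
Element totals:
  C: 7
  H: 14
  Cl: 1
  N: 1
  O: 2

7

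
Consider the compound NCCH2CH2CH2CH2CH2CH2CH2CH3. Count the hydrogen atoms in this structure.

Atom tally by fragment:
  NCCH2 → C:2 H:2 N:1
  CH2 → C:1 H:2
  CH2 → C:1 H:2
  CH2 → C:1 H:2
  CH2 → C:1 H:2
  CH2 → C:1 H:2
  CH2 → C:1 H:2
  CH3 → C:1 H:3
Element totals:
  C: 9
  H: 17
  N: 1

17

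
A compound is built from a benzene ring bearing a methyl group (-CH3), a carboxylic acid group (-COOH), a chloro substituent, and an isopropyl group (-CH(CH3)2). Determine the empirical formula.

Atom tally by fragment:
  benzene ring core → C:6 H:6
  (− 4 ring H displaced by substituents)
  + CH3 → C:1 H:3
  + COOH → C:1 H:1 O:2
  + Cl → Cl:1
  + CH(CH3)2 → C:3 H:7
Element totals:
  C: 11
  H: 13
  Cl: 1
  O: 2
Molecular formula: C11H13ClO2.
gcd of subscripts (11, 1, 13, 2) = 1, so the empirical formula equals the molecular formula.

C11H13ClO2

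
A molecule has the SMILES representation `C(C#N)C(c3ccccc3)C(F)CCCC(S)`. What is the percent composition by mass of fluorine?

7.56%

Atom tally by fragment:
  NCCH2 → C:2 H:2 N:1
  CH(C6H5) → C:7 H:6
  CH(F) → C:1 H:1 F:1
  CH2 → C:1 H:2
  CH2 → C:1 H:2
  CH2 → C:1 H:2
  CH2SH → C:1 H:3 S:1
Element totals:
  C: 14
  H: 18
  F: 1
  N: 1
  S: 1
Molecular formula: C14H18FNS.
Molar mass = 251.363 g/mol.
Mass from F: 1 × 18.998 = 18.998 g/mol.
%F = 18.998 / 251.363 × 100 = 7.56%.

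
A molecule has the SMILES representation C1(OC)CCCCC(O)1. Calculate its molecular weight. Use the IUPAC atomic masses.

130.19 g/mol

Atom tally by fragment:
  cyclohexane ring core → C:6 H:12
  (− 2 ring H displaced by substituents)
  + OCH3 → C:1 H:3 O:1
  + OH → O:1 H:1
Element totals:
  C: 7
  H: 14
  O: 2
Molecular formula: C7H14O2.
  M = 7(12.011) + 14(1.008) + 2(15.999)
    = 84.077 + 14.112 + 31.998 = 130.187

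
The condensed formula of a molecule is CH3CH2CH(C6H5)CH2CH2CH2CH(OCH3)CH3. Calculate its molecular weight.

Atom tally by fragment:
  CH3 → C:1 H:3
  CH2 → C:1 H:2
  CH(C6H5) → C:7 H:6
  CH2 → C:1 H:2
  CH2 → C:1 H:2
  CH2 → C:1 H:2
  CH(OCH3) → C:2 H:4 O:1
  CH3 → C:1 H:3
Element totals:
  C: 15
  H: 24
  O: 1
Molecular formula: C15H24O.
  M = 15(12.011) + 24(1.008) + 15.999
    = 180.165 + 24.192 + 15.999 = 220.356

220.36 g/mol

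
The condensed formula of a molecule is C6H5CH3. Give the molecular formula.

C7H8

Element totals:
  C: 7
  H: 8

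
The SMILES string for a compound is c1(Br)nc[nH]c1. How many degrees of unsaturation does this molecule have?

3

Atom tally by fragment:
  imidazole ring core → C:3 H:4 N:2
  (− 1 ring H displaced by substituents)
  + Br → Br:1
Element totals:
  C: 3
  H: 3
  Br: 1
  N: 2
Molecular formula: C3H3BrN2.
DoU = (2C + 2 + N − H − X) / 2 = (2·3 + 2 + 2 − 3 − 1) / 2 = 3.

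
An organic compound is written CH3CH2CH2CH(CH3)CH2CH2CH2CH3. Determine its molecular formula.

C9H20

Atom tally by fragment:
  CH3 → C:1 H:3
  CH2 → C:1 H:2
  CH2 → C:1 H:2
  CH(CH3) → C:2 H:4
  CH2 → C:1 H:2
  CH2 → C:1 H:2
  CH2 → C:1 H:2
  CH3 → C:1 H:3
Element totals:
  C: 9
  H: 20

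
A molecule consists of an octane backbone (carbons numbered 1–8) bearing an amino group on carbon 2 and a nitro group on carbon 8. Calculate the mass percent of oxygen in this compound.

Atom tally by fragment:
  CH3 → C:1 H:3
  CH(NH2) → C:1 H:3 N:1
  CH2 → C:1 H:2
  CH2 → C:1 H:2
  CH2 → C:1 H:2
  CH2 → C:1 H:2
  CH2 → C:1 H:2
  CH2NO2 → C:1 H:2 N:1 O:2
Element totals:
  C: 8
  H: 18
  N: 2
  O: 2
Molecular formula: C8H18N2O2.
Molar mass = 174.244 g/mol.
Mass from O: 2 × 15.999 = 31.998 g/mol.
%O = 31.998 / 174.244 × 100 = 18.36%.

18.36%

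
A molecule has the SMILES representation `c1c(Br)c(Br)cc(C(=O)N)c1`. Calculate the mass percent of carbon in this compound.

30.14%

Atom tally by fragment:
  benzene ring core → C:6 H:6
  (− 3 ring H displaced by substituents)
  + Br → Br:1
  + Br → Br:1
  + CONH2 → C:1 H:2 O:1 N:1
Element totals:
  C: 7
  H: 5
  Br: 2
  N: 1
  O: 1
Molecular formula: C7H5Br2NO.
Molar mass = 278.931 g/mol.
Mass from C: 7 × 12.011 = 84.077 g/mol.
%C = 84.077 / 278.931 × 100 = 30.14%.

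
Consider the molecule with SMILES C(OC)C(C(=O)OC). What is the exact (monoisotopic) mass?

118.0630

Atom tally by fragment:
  CH3OCH2 → C:2 H:5 O:1
  CH2COOCH3 → C:3 H:5 O:2
Element totals:
  C: 5
  H: 10
  O: 3
Molecular formula: C5H10O3.
  M = 5(12.0) + 10(1.007825) + 3(15.994915)
    = 60.000000 + 10.078250 + 47.984745 = 118.062995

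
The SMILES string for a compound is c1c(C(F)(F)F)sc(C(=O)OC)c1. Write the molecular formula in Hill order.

Atom tally by fragment:
  thiophene ring core → C:4 H:4 S:1
  (− 2 ring H displaced by substituents)
  + CF3 → C:1 F:3
  + COOCH3 → C:2 H:3 O:2
Element totals:
  C: 7
  H: 5
  F: 3
  O: 2
  S: 1

C7H5F3O2S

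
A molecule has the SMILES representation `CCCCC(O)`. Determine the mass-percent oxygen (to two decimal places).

Atom tally by fragment:
  CH3 → C:1 H:3
  CH2 → C:1 H:2
  CH2 → C:1 H:2
  CH2 → C:1 H:2
  CH2OH → C:1 H:3 O:1
Element totals:
  C: 5
  H: 12
  O: 1
Molecular formula: C5H12O.
Molar mass = 88.150 g/mol.
Mass from O: 1 × 15.999 = 15.999 g/mol.
%O = 15.999 / 88.150 × 100 = 18.15%.

18.15%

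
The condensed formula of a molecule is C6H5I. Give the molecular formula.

Element totals:
  C: 6
  H: 5
  I: 1

C6H5I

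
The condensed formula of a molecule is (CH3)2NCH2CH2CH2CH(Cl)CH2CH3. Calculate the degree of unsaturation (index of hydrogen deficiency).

Atom tally by fragment:
  (CH3)2NCH2 → C:3 H:8 N:1
  CH2 → C:1 H:2
  CH2 → C:1 H:2
  CH(Cl) → C:1 H:1 Cl:1
  CH2 → C:1 H:2
  CH3 → C:1 H:3
Element totals:
  C: 8
  H: 18
  Cl: 1
  N: 1
Molecular formula: C8H18ClN.
DoU = (2C + 2 + N − H − X) / 2 = (2·8 + 2 + 1 − 18 − 1) / 2 = 0.

0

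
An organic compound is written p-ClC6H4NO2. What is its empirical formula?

C6H4ClNO2

Atom tally by fragment:
  benzene ring core → C:6 H:6
  (− 2 ring H displaced by substituents)
  + Cl → Cl:1
  + NO2 → N:1 O:2
Element totals:
  C: 6
  H: 4
  Cl: 1
  N: 1
  O: 2
Molecular formula: C6H4ClNO2.
gcd of subscripts (6, 1, 4, 1, 2) = 1, so the empirical formula equals the molecular formula.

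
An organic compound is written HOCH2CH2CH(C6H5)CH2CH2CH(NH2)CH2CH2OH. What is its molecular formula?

Element totals:
  C: 14
  H: 23
  N: 1
  O: 2

C14H23NO2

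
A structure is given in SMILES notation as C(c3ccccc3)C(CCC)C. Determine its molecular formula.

Atom tally by fragment:
  C6H5CH2 → C:7 H:7
  CH(CH2CH2CH3) → C:4 H:8
  CH3 → C:1 H:3
Element totals:
  C: 12
  H: 18

C12H18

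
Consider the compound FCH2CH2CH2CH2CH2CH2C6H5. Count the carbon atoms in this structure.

Atom tally by fragment:
  FCH2 → C:1 H:2 F:1
  CH2 → C:1 H:2
  CH2 → C:1 H:2
  CH2 → C:1 H:2
  CH2 → C:1 H:2
  CH2C6H5 → C:7 H:7
Element totals:
  C: 12
  H: 17
  F: 1

12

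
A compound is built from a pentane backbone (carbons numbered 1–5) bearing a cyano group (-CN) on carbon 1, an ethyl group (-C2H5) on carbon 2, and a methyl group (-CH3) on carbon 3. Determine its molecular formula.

Atom tally by fragment:
  NCCH2 → C:2 H:2 N:1
  CH(C2H5) → C:3 H:6
  CH(CH3) → C:2 H:4
  CH2 → C:1 H:2
  CH3 → C:1 H:3
Element totals:
  C: 9
  H: 17
  N: 1

C9H17N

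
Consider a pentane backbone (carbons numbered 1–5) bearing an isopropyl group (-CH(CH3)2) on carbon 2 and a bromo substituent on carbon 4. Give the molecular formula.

Atom tally by fragment:
  CH3 → C:1 H:3
  CH(CH(CH3)2) → C:4 H:8
  CH2 → C:1 H:2
  CH(Br) → C:1 H:1 Br:1
  CH3 → C:1 H:3
Element totals:
  C: 8
  H: 17
  Br: 1

C8H17Br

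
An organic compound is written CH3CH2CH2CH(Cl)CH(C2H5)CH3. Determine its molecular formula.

C8H17Cl

Element totals:
  C: 8
  H: 17
  Cl: 1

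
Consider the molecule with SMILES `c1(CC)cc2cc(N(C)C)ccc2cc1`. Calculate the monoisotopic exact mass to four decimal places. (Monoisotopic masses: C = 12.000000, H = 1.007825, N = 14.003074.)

Atom tally by fragment:
  naphthalene ring system core → C:10 H:8
  (− 2 ring H displaced by substituents)
  + C2H5 → C:2 H:5
  + N(CH3)2 → N:1 C:2 H:6
Element totals:
  C: 14
  H: 17
  N: 1
Molecular formula: C14H17N.
  M = 14(12.0) + 17(1.007825) + 14.003074
    = 168.000000 + 17.133025 + 14.003074 = 199.136099

199.1361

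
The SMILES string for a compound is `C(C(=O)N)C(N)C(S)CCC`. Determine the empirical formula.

Atom tally by fragment:
  H2NOCCH2 → C:2 H:4 O:1 N:1
  CH(NH2) → C:1 H:3 N:1
  CH(SH) → C:1 H:2 S:1
  CH2 → C:1 H:2
  CH2 → C:1 H:2
  CH3 → C:1 H:3
Element totals:
  C: 7
  H: 16
  N: 2
  O: 1
  S: 1
Molecular formula: C7H16N2OS.
gcd of subscripts (7, 16, 2, 1, 1) = 1, so the empirical formula equals the molecular formula.

C7H16N2OS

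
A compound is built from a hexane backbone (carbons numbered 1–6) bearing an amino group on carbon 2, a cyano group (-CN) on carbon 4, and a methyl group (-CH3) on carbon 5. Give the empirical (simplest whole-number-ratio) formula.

C4H8N

Atom tally by fragment:
  CH3 → C:1 H:3
  CH(NH2) → C:1 H:3 N:1
  CH2 → C:1 H:2
  CH(CN) → C:2 H:1 N:1
  CH(CH3) → C:2 H:4
  CH3 → C:1 H:3
Element totals:
  C: 8
  H: 16
  N: 2
Molecular formula: C8H16N2.
gcd of subscripts = 2; dividing each by 2:
  C: 8/2 = 4
  H: 16/2 = 8
  N: 2/2 = 1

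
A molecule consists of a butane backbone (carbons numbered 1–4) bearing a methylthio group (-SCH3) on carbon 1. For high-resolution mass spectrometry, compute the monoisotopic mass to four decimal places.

104.0660

Atom tally by fragment:
  CH3SCH2 → C:2 H:5 S:1
  CH2 → C:1 H:2
  CH2 → C:1 H:2
  CH3 → C:1 H:3
Element totals:
  C: 5
  H: 12
  S: 1
Molecular formula: C5H12S.
  M = 5(12.0) + 12(1.007825) + 31.972071
    = 60.000000 + 12.093900 + 31.972071 = 104.065971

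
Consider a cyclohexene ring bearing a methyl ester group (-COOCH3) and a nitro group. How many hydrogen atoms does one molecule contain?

11

Atom tally by fragment:
  cyclohexene ring core → C:6 H:10
  (− 2 ring H displaced by substituents)
  + COOCH3 → C:2 H:3 O:2
  + NO2 → N:1 O:2
Element totals:
  C: 8
  H: 11
  N: 1
  O: 4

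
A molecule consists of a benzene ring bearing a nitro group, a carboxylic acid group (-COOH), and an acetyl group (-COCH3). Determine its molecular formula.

Atom tally by fragment:
  benzene ring core → C:6 H:6
  (− 3 ring H displaced by substituents)
  + NO2 → N:1 O:2
  + COOH → C:1 H:1 O:2
  + COCH3 → C:2 H:3 O:1
Element totals:
  C: 9
  H: 7
  N: 1
  O: 5

C9H7NO5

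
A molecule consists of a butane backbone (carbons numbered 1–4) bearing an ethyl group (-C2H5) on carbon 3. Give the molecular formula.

Atom tally by fragment:
  CH3 → C:1 H:3
  CH2 → C:1 H:2
  CH(C2H5) → C:3 H:6
  CH3 → C:1 H:3
Element totals:
  C: 6
  H: 14

C6H14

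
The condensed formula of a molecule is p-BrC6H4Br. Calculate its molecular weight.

Atom tally by fragment:
  benzene ring core → C:6 H:6
  (− 2 ring H displaced by substituents)
  + Br → Br:1
  + Br → Br:1
Element totals:
  C: 6
  H: 4
  Br: 2
Molecular formula: C6H4Br2.
  M = 6(12.011) + 4(1.008) + 2(79.904)
    = 72.066 + 4.032 + 159.808 = 235.906

235.91 g/mol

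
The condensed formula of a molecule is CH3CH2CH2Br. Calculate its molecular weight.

122.99 g/mol

Atom tally by fragment:
  CH3 → C:1 H:3
  CH2 → C:1 H:2
  CH2Br → C:1 H:2 Br:1
Element totals:
  C: 3
  H: 7
  Br: 1
Molecular formula: C3H7Br.
  M = 3(12.011) + 7(1.008) + 79.904
    = 36.033 + 7.056 + 79.904 = 122.993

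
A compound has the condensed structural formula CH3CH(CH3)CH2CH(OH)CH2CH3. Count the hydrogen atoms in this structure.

16

Element totals:
  C: 7
  H: 16
  O: 1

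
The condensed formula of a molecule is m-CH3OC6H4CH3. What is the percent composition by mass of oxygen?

Atom tally by fragment:
  benzene ring core → C:6 H:6
  (− 2 ring H displaced by substituents)
  + OCH3 → C:1 H:3 O:1
  + CH3 → C:1 H:3
Element totals:
  C: 8
  H: 10
  O: 1
Molecular formula: C8H10O.
Molar mass = 122.167 g/mol.
Mass from O: 1 × 15.999 = 15.999 g/mol.
%O = 15.999 / 122.167 × 100 = 13.10%.

13.10%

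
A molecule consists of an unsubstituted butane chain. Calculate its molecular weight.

58.12 g/mol

Atom tally by fragment:
  CH3 → C:1 H:3
  CH2 → C:1 H:2
  CH2 → C:1 H:2
  CH3 → C:1 H:3
Element totals:
  C: 4
  H: 10
Molecular formula: C4H10.
  M = 4(12.011) + 10(1.008)
    = 48.044 + 10.080 = 58.124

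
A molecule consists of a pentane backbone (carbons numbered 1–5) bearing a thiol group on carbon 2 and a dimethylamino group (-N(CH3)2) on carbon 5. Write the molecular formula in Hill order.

C7H17NS

Atom tally by fragment:
  CH3 → C:1 H:3
  CH(SH) → C:1 H:2 S:1
  CH2 → C:1 H:2
  CH2 → C:1 H:2
  CH2N(CH3)2 → C:3 H:8 N:1
Element totals:
  C: 7
  H: 17
  N: 1
  S: 1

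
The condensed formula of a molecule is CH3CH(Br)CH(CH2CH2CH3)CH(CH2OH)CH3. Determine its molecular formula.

Atom tally by fragment:
  CH3 → C:1 H:3
  CH(Br) → C:1 H:1 Br:1
  CH(CH2CH2CH3) → C:4 H:8
  CH(CH2OH) → C:2 H:4 O:1
  CH3 → C:1 H:3
Element totals:
  C: 9
  H: 19
  Br: 1
  O: 1

C9H19BrO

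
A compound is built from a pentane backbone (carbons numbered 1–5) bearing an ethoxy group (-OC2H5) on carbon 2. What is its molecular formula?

Atom tally by fragment:
  CH3 → C:1 H:3
  CH(OC2H5) → C:3 H:6 O:1
  CH2 → C:1 H:2
  CH2 → C:1 H:2
  CH3 → C:1 H:3
Element totals:
  C: 7
  H: 16
  O: 1

C7H16O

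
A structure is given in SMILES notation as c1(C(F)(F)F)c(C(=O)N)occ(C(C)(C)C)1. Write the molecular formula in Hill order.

C10H12F3NO2

Atom tally by fragment:
  furan ring core → C:4 H:4 O:1
  (− 3 ring H displaced by substituents)
  + CF3 → C:1 F:3
  + CONH2 → C:1 H:2 O:1 N:1
  + C(CH3)3 → C:4 H:9
Element totals:
  C: 10
  H: 12
  F: 3
  N: 1
  O: 2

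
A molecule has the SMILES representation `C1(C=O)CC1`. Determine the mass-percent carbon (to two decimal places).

Atom tally by fragment:
  cyclopropane ring core → C:3 H:6
  (− 1 ring H displaced by substituents)
  + CHO → C:1 H:1 O:1
Element totals:
  C: 4
  H: 6
  O: 1
Molecular formula: C4H6O.
Molar mass = 70.091 g/mol.
Mass from C: 4 × 12.011 = 48.044 g/mol.
%C = 48.044 / 70.091 × 100 = 68.55%.

68.55%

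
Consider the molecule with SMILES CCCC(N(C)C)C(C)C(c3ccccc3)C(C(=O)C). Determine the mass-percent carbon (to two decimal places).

78.49%

Atom tally by fragment:
  CH3 → C:1 H:3
  CH2 → C:1 H:2
  CH2 → C:1 H:2
  CH(N(CH3)2) → C:3 H:7 N:1
  CH(CH3) → C:2 H:4
  CH(C6H5) → C:7 H:6
  CH2COCH3 → C:3 H:5 O:1
Element totals:
  C: 18
  H: 29
  N: 1
  O: 1
Molecular formula: C18H29NO.
Molar mass = 275.436 g/mol.
Mass from C: 18 × 12.011 = 216.198 g/mol.
%C = 216.198 / 275.436 × 100 = 78.49%.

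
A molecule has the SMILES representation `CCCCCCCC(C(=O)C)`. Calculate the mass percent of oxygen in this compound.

Atom tally by fragment:
  CH3 → C:1 H:3
  CH2 → C:1 H:2
  CH2 → C:1 H:2
  CH2 → C:1 H:2
  CH2 → C:1 H:2
  CH2 → C:1 H:2
  CH2 → C:1 H:2
  CH2COCH3 → C:3 H:5 O:1
Element totals:
  C: 10
  H: 20
  O: 1
Molecular formula: C10H20O.
Molar mass = 156.269 g/mol.
Mass from O: 1 × 15.999 = 15.999 g/mol.
%O = 15.999 / 156.269 × 100 = 10.24%.

10.24%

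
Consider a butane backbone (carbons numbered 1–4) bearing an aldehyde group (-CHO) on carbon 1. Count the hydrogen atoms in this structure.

Atom tally by fragment:
  OHCCH2 → C:2 H:3 O:1
  CH2 → C:1 H:2
  CH2 → C:1 H:2
  CH3 → C:1 H:3
Element totals:
  C: 5
  H: 10
  O: 1

10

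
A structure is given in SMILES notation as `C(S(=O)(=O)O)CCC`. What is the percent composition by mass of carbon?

Atom tally by fragment:
  HO3SCH2 → C:1 H:3 S:1 O:3
  CH2 → C:1 H:2
  CH2 → C:1 H:2
  CH3 → C:1 H:3
Element totals:
  C: 4
  H: 10
  O: 3
  S: 1
Molecular formula: C4H10O3S.
Molar mass = 138.181 g/mol.
Mass from C: 4 × 12.011 = 48.044 g/mol.
%C = 48.044 / 138.181 × 100 = 34.77%.

34.77%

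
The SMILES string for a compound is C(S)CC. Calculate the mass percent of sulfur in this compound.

Atom tally by fragment:
  HSCH2 → C:1 H:3 S:1
  CH2 → C:1 H:2
  CH3 → C:1 H:3
Element totals:
  C: 3
  H: 8
  S: 1
Molecular formula: C3H8S.
Molar mass = 76.157 g/mol.
Mass from S: 1 × 32.06 = 32.060 g/mol.
%S = 32.060 / 76.157 × 100 = 42.10%.

42.10%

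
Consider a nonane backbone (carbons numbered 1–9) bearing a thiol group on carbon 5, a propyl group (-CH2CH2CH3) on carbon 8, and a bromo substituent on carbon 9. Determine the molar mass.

Atom tally by fragment:
  CH3 → C:1 H:3
  CH2 → C:1 H:2
  CH2 → C:1 H:2
  CH2 → C:1 H:2
  CH(SH) → C:1 H:2 S:1
  CH2 → C:1 H:2
  CH2 → C:1 H:2
  CH(CH2CH2CH3) → C:4 H:8
  CH2Br → C:1 H:2 Br:1
Element totals:
  C: 12
  H: 25
  Br: 1
  S: 1
Molecular formula: C12H25BrS.
  M = 12(12.011) + 25(1.008) + 79.904 + 32.06
    = 144.132 + 25.200 + 79.904 + 32.060 = 281.296

281.30 g/mol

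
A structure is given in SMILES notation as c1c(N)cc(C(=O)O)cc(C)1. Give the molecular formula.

Atom tally by fragment:
  benzene ring core → C:6 H:6
  (− 3 ring H displaced by substituents)
  + NH2 → N:1 H:2
  + COOH → C:1 H:1 O:2
  + CH3 → C:1 H:3
Element totals:
  C: 8
  H: 9
  N: 1
  O: 2

C8H9NO2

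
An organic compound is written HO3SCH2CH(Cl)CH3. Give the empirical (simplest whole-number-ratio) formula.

Element totals:
  C: 3
  H: 7
  Cl: 1
  O: 3
  S: 1
Molecular formula: C3H7ClO3S.
gcd of subscripts (3, 1, 7, 3, 1) = 1, so the empirical formula equals the molecular formula.

C3H7ClO3S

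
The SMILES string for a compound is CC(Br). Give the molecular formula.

Atom tally by fragment:
  CH3 → C:1 H:3
  CH2Br → C:1 H:2 Br:1
Element totals:
  C: 2
  H: 5
  Br: 1

C2H5Br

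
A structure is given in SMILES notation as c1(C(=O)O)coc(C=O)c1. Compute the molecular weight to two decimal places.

140.09 g/mol

Atom tally by fragment:
  furan ring core → C:4 H:4 O:1
  (− 2 ring H displaced by substituents)
  + COOH → C:1 H:1 O:2
  + CHO → C:1 H:1 O:1
Element totals:
  C: 6
  H: 4
  O: 4
Molecular formula: C6H4O4.
  M = 6(12.011) + 4(1.008) + 4(15.999)
    = 72.066 + 4.032 + 63.996 = 140.094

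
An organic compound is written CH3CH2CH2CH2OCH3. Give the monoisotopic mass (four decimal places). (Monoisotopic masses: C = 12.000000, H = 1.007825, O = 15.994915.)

Atom tally by fragment:
  CH3 → C:1 H:3
  CH2 → C:1 H:2
  CH2 → C:1 H:2
  CH2OCH3 → C:2 H:5 O:1
Element totals:
  C: 5
  H: 12
  O: 1
Molecular formula: C5H12O.
  M = 5(12.0) + 12(1.007825) + 15.994915
    = 60.000000 + 12.093900 + 15.994915 = 88.088815

88.0888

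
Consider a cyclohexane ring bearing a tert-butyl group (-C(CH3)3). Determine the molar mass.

140.27 g/mol

Atom tally by fragment:
  cyclohexane ring core → C:6 H:12
  (− 1 ring H displaced by substituents)
  + C(CH3)3 → C:4 H:9
Element totals:
  C: 10
  H: 20
Molecular formula: C10H20.
  M = 10(12.011) + 20(1.008)
    = 120.110 + 20.160 = 140.270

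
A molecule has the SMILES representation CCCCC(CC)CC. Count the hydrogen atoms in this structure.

Atom tally by fragment:
  CH3 → C:1 H:3
  CH2 → C:1 H:2
  CH2 → C:1 H:2
  CH2 → C:1 H:2
  CH(C2H5) → C:3 H:6
  CH2 → C:1 H:2
  CH3 → C:1 H:3
Element totals:
  C: 9
  H: 20

20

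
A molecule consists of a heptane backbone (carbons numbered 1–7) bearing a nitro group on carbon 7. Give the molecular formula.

C7H15NO2

Atom tally by fragment:
  CH3 → C:1 H:3
  CH2 → C:1 H:2
  CH2 → C:1 H:2
  CH2 → C:1 H:2
  CH2 → C:1 H:2
  CH2 → C:1 H:2
  CH2NO2 → C:1 H:2 N:1 O:2
Element totals:
  C: 7
  H: 15
  N: 1
  O: 2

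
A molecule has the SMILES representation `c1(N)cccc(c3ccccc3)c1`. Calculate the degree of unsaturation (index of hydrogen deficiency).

Atom tally by fragment:
  benzene ring core → C:6 H:6
  (− 2 ring H displaced by substituents)
  + NH2 → N:1 H:2
  + C6H5 → C:6 H:5
Element totals:
  C: 12
  H: 11
  N: 1
Molecular formula: C12H11N.
DoU = (2C + 2 + N − H − X) / 2 = (2·12 + 2 + 1 − 11 − 0) / 2 = 8.

8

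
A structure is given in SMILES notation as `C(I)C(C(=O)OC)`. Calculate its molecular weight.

214.00 g/mol

Atom tally by fragment:
  ICH2 → C:1 H:2 I:1
  CH2COOCH3 → C:3 H:5 O:2
Element totals:
  C: 4
  H: 7
  I: 1
  O: 2
Molecular formula: C4H7IO2.
  M = 4(12.011) + 7(1.008) + 126.904 + 2(15.999)
    = 48.044 + 7.056 + 126.904 + 31.998 = 214.002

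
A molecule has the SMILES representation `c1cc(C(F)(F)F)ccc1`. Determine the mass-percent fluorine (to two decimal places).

39.01%

Atom tally by fragment:
  benzene ring core → C:6 H:6
  (− 1 ring H displaced by substituents)
  + CF3 → C:1 F:3
Element totals:
  C: 7
  H: 5
  F: 3
Molecular formula: C7H5F3.
Molar mass = 146.111 g/mol.
Mass from F: 3 × 18.998 = 56.994 g/mol.
%F = 56.994 / 146.111 × 100 = 39.01%.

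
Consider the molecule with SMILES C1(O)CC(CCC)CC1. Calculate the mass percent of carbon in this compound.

Atom tally by fragment:
  cyclopentane ring core → C:5 H:10
  (− 2 ring H displaced by substituents)
  + OH → O:1 H:1
  + CH2CH2CH3 → C:3 H:7
Element totals:
  C: 8
  H: 16
  O: 1
Molecular formula: C8H16O.
Molar mass = 128.215 g/mol.
Mass from C: 8 × 12.011 = 96.088 g/mol.
%C = 96.088 / 128.215 × 100 = 74.94%.

74.94%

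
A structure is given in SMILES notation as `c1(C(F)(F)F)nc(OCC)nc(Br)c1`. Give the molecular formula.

C7H6BrF3N2O

Atom tally by fragment:
  pyrimidine ring core → C:4 H:4 N:2
  (− 3 ring H displaced by substituents)
  + CF3 → C:1 F:3
  + OC2H5 → C:2 H:5 O:1
  + Br → Br:1
Element totals:
  C: 7
  H: 6
  Br: 1
  F: 3
  N: 2
  O: 1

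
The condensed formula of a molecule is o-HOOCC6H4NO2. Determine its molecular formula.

C7H5NO4

Atom tally by fragment:
  benzene ring core → C:6 H:6
  (− 2 ring H displaced by substituents)
  + COOH → C:1 H:1 O:2
  + NO2 → N:1 O:2
Element totals:
  C: 7
  H: 5
  N: 1
  O: 4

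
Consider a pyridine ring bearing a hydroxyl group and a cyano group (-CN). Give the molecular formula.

Atom tally by fragment:
  pyridine ring core → C:5 H:5 N:1
  (− 2 ring H displaced by substituents)
  + OH → O:1 H:1
  + CN → C:1 N:1
Element totals:
  C: 6
  H: 4
  N: 2
  O: 1

C6H4N2O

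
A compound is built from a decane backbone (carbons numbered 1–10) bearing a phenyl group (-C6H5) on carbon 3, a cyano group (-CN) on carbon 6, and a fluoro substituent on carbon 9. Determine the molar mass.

Atom tally by fragment:
  CH3 → C:1 H:3
  CH2 → C:1 H:2
  CH(C6H5) → C:7 H:6
  CH2 → C:1 H:2
  CH2 → C:1 H:2
  CH(CN) → C:2 H:1 N:1
  CH2 → C:1 H:2
  CH2 → C:1 H:2
  CH(F) → C:1 H:1 F:1
  CH3 → C:1 H:3
Element totals:
  C: 17
  H: 24
  F: 1
  N: 1
Molecular formula: C17H24FN.
  M = 17(12.011) + 24(1.008) + 18.998 + 14.007
    = 204.187 + 24.192 + 18.998 + 14.007 = 261.384

261.38 g/mol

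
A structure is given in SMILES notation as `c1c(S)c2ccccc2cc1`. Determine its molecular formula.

Atom tally by fragment:
  naphthalene ring system core → C:10 H:8
  (− 1 ring H displaced by substituents)
  + SH → S:1 H:1
Element totals:
  C: 10
  H: 8
  S: 1

C10H8S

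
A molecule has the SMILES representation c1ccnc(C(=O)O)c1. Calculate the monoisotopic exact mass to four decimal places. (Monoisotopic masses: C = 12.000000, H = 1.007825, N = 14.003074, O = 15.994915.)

123.0320

Atom tally by fragment:
  pyridine ring core → C:5 H:5 N:1
  (− 1 ring H displaced by substituents)
  + COOH → C:1 H:1 O:2
Element totals:
  C: 6
  H: 5
  N: 1
  O: 2
Molecular formula: C6H5NO2.
  M = 6(12.0) + 5(1.007825) + 14.003074 + 2(15.994915)
    = 72.000000 + 5.039125 + 14.003074 + 31.989830 = 123.032029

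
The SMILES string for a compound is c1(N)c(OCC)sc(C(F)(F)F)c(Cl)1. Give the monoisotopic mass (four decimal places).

244.9889

Atom tally by fragment:
  thiophene ring core → C:4 H:4 S:1
  (− 4 ring H displaced by substituents)
  + NH2 → N:1 H:2
  + OC2H5 → C:2 H:5 O:1
  + CF3 → C:1 F:3
  + Cl → Cl:1
Element totals:
  C: 7
  H: 7
  Cl: 1
  F: 3
  N: 1
  O: 1
  S: 1
Molecular formula: C7H7ClF3NOS.
  M = 7(12.0) + 7(1.007825) + 34.968853 + 3(18.998403) + 14.003074 + 15.994915 + 31.972071
    = 84.000000 + 7.054775 + 34.968853 + 56.995209 + 14.003074 + 15.994915 + 31.972071 = 244.988897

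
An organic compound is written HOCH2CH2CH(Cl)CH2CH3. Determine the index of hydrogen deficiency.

0

Atom tally by fragment:
  HOCH2 → C:1 H:3 O:1
  CH2 → C:1 H:2
  CH(Cl) → C:1 H:1 Cl:1
  CH2 → C:1 H:2
  CH3 → C:1 H:3
Element totals:
  C: 5
  H: 11
  Cl: 1
  O: 1
Molecular formula: C5H11ClO.
DoU = (2C + 2 + N − H − X) / 2 = (2·5 + 2 + 0 − 11 − 1) / 2 = 0.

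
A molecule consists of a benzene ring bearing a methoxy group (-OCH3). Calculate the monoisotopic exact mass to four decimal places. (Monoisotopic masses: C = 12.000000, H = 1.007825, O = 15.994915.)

108.0575

Atom tally by fragment:
  benzene ring core → C:6 H:6
  (− 1 ring H displaced by substituents)
  + OCH3 → C:1 H:3 O:1
Element totals:
  C: 7
  H: 8
  O: 1
Molecular formula: C7H8O.
  M = 7(12.0) + 8(1.007825) + 15.994915
    = 84.000000 + 8.062600 + 15.994915 = 108.057515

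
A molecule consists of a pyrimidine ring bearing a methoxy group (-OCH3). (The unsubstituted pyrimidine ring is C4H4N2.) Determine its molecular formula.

Atom tally by fragment:
  pyrimidine ring core → C:4 H:4 N:2
  (− 1 ring H displaced by substituents)
  + OCH3 → C:1 H:3 O:1
Element totals:
  C: 5
  H: 6
  N: 2
  O: 1

C5H6N2O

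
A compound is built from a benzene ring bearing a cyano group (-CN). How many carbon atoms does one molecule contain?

Atom tally by fragment:
  benzene ring core → C:6 H:6
  (− 1 ring H displaced by substituents)
  + CN → C:1 N:1
Element totals:
  C: 7
  H: 5
  N: 1

7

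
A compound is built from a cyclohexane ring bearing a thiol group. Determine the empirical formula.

Atom tally by fragment:
  cyclohexane ring core → C:6 H:12
  (− 1 ring H displaced by substituents)
  + SH → S:1 H:1
Element totals:
  C: 6
  H: 12
  S: 1
Molecular formula: C6H12S.
gcd of subscripts (6, 12, 1) = 1, so the empirical formula equals the molecular formula.

C6H12S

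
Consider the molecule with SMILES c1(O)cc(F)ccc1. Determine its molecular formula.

C6H5FO

Atom tally by fragment:
  benzene ring core → C:6 H:6
  (− 2 ring H displaced by substituents)
  + OH → O:1 H:1
  + F → F:1
Element totals:
  C: 6
  H: 5
  F: 1
  O: 1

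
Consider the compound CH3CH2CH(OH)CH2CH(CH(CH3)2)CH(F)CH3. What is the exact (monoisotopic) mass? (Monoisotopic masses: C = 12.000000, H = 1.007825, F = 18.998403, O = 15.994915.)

Atom tally by fragment:
  CH3 → C:1 H:3
  CH2 → C:1 H:2
  CH(OH) → C:1 H:2 O:1
  CH2 → C:1 H:2
  CH(CH(CH3)2) → C:4 H:8
  CH(F) → C:1 H:1 F:1
  CH3 → C:1 H:3
Element totals:
  C: 10
  H: 21
  F: 1
  O: 1
Molecular formula: C10H21FO.
  M = 10(12.0) + 21(1.007825) + 18.998403 + 15.994915
    = 120.000000 + 21.164325 + 18.998403 + 15.994915 = 176.157643

176.1576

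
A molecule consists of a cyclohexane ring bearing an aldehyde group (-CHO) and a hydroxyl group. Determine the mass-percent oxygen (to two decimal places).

Atom tally by fragment:
  cyclohexane ring core → C:6 H:12
  (− 2 ring H displaced by substituents)
  + CHO → C:1 H:1 O:1
  + OH → O:1 H:1
Element totals:
  C: 7
  H: 12
  O: 2
Molecular formula: C7H12O2.
Molar mass = 128.171 g/mol.
Mass from O: 2 × 15.999 = 31.998 g/mol.
%O = 31.998 / 128.171 × 100 = 24.97%.

24.97%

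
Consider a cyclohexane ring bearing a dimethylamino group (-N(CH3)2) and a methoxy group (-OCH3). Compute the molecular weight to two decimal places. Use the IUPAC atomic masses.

157.26 g/mol

Atom tally by fragment:
  cyclohexane ring core → C:6 H:12
  (− 2 ring H displaced by substituents)
  + N(CH3)2 → N:1 C:2 H:6
  + OCH3 → C:1 H:3 O:1
Element totals:
  C: 9
  H: 19
  N: 1
  O: 1
Molecular formula: C9H19NO.
  M = 9(12.011) + 19(1.008) + 14.007 + 15.999
    = 108.099 + 19.152 + 14.007 + 15.999 = 157.257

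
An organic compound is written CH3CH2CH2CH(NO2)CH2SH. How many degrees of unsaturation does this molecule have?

1

Atom tally by fragment:
  CH3 → C:1 H:3
  CH2 → C:1 H:2
  CH2 → C:1 H:2
  CH(NO2) → C:1 H:1 N:1 O:2
  CH2SH → C:1 H:3 S:1
Element totals:
  C: 5
  H: 11
  N: 1
  O: 2
  S: 1
Molecular formula: C5H11NO2S.
DoU = (2C + 2 + N − H − X) / 2 = (2·5 + 2 + 1 − 11 − 0) / 2 = 1.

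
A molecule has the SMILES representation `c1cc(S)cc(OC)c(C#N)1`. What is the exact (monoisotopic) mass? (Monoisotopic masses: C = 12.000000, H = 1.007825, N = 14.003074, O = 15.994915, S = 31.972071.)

165.0248

Atom tally by fragment:
  benzene ring core → C:6 H:6
  (− 3 ring H displaced by substituents)
  + SH → S:1 H:1
  + OCH3 → C:1 H:3 O:1
  + CN → C:1 N:1
Element totals:
  C: 8
  H: 7
  N: 1
  O: 1
  S: 1
Molecular formula: C8H7NOS.
  M = 8(12.0) + 7(1.007825) + 14.003074 + 15.994915 + 31.972071
    = 96.000000 + 7.054775 + 14.003074 + 15.994915 + 31.972071 = 165.024835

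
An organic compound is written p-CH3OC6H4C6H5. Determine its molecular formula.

C13H12O

Atom tally by fragment:
  benzene ring core → C:6 H:6
  (− 2 ring H displaced by substituents)
  + OCH3 → C:1 H:3 O:1
  + C6H5 → C:6 H:5
Element totals:
  C: 13
  H: 12
  O: 1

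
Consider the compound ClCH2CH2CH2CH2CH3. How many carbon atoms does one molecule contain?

5

Element totals:
  C: 5
  H: 11
  Cl: 1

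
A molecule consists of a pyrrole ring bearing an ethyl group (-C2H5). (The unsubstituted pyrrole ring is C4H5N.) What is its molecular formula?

Atom tally by fragment:
  pyrrole ring core → C:4 H:5 N:1
  (− 1 ring H displaced by substituents)
  + C2H5 → C:2 H:5
Element totals:
  C: 6
  H: 9
  N: 1

C6H9N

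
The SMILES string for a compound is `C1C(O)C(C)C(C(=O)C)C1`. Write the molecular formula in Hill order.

C8H14O2

Atom tally by fragment:
  cyclopentane ring core → C:5 H:10
  (− 3 ring H displaced by substituents)
  + OH → O:1 H:1
  + CH3 → C:1 H:3
  + COCH3 → C:2 H:3 O:1
Element totals:
  C: 8
  H: 14
  O: 2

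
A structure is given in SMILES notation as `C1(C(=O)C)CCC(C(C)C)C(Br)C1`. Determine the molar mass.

247.18 g/mol

Atom tally by fragment:
  cyclohexane ring core → C:6 H:12
  (− 3 ring H displaced by substituents)
  + COCH3 → C:2 H:3 O:1
  + CH(CH3)2 → C:3 H:7
  + Br → Br:1
Element totals:
  C: 11
  H: 19
  Br: 1
  O: 1
Molecular formula: C11H19BrO.
  M = 11(12.011) + 19(1.008) + 79.904 + 15.999
    = 132.121 + 19.152 + 79.904 + 15.999 = 247.176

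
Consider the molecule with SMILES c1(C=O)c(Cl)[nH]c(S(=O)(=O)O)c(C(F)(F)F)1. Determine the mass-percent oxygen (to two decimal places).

Atom tally by fragment:
  pyrrole ring core → C:4 H:5 N:1
  (− 4 ring H displaced by substituents)
  + CHO → C:1 H:1 O:1
  + Cl → Cl:1
  + SO3H → S:1 O:3 H:1
  + CF3 → C:1 F:3
Element totals:
  C: 6
  H: 3
  Cl: 1
  F: 3
  N: 1
  O: 4
  S: 1
Molecular formula: C6H3ClF3NO4S.
Molar mass = 277.597 g/mol.
Mass from O: 4 × 15.999 = 63.996 g/mol.
%O = 63.996 / 277.597 × 100 = 23.05%.

23.05%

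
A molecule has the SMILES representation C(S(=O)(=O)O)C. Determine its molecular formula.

Atom tally by fragment:
  HO3SCH2 → C:1 H:3 S:1 O:3
  CH3 → C:1 H:3
Element totals:
  C: 2
  H: 6
  O: 3
  S: 1

C2H6O3S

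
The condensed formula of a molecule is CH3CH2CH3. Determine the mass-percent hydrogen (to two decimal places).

18.29%

Element totals:
  C: 3
  H: 8
Molecular formula: C3H8.
Molar mass = 44.097 g/mol.
Mass from H: 8 × 1.008 = 8.064 g/mol.
%H = 8.064 / 44.097 × 100 = 18.29%.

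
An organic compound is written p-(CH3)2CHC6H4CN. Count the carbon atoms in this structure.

10

Element totals:
  C: 10
  H: 11
  N: 1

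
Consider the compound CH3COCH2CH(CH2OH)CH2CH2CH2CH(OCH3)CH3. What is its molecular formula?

Element totals:
  C: 11
  H: 22
  O: 3

C11H22O3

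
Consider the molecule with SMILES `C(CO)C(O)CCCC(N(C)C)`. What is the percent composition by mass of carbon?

61.67%

Atom tally by fragment:
  HOCH2CH2 → C:2 H:5 O:1
  CH(OH) → C:1 H:2 O:1
  CH2 → C:1 H:2
  CH2 → C:1 H:2
  CH2 → C:1 H:2
  CH2N(CH3)2 → C:3 H:8 N:1
Element totals:
  C: 9
  H: 21
  N: 1
  O: 2
Molecular formula: C9H21NO2.
Molar mass = 175.272 g/mol.
Mass from C: 9 × 12.011 = 108.099 g/mol.
%C = 108.099 / 175.272 × 100 = 61.67%.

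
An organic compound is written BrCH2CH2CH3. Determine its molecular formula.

Element totals:
  C: 3
  H: 7
  Br: 1

C3H7Br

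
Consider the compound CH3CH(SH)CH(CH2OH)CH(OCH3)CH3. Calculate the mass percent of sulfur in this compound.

Atom tally by fragment:
  CH3 → C:1 H:3
  CH(SH) → C:1 H:2 S:1
  CH(CH2OH) → C:2 H:4 O:1
  CH(OCH3) → C:2 H:4 O:1
  CH3 → C:1 H:3
Element totals:
  C: 7
  H: 16
  O: 2
  S: 1
Molecular formula: C7H16O2S.
Molar mass = 164.263 g/mol.
Mass from S: 1 × 32.06 = 32.060 g/mol.
%S = 32.060 / 164.263 × 100 = 19.52%.

19.52%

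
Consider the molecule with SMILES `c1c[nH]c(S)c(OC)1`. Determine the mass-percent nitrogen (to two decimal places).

10.84%

Atom tally by fragment:
  pyrrole ring core → C:4 H:5 N:1
  (− 2 ring H displaced by substituents)
  + SH → S:1 H:1
  + OCH3 → C:1 H:3 O:1
Element totals:
  C: 5
  H: 7
  N: 1
  O: 1
  S: 1
Molecular formula: C5H7NOS.
Molar mass = 129.177 g/mol.
Mass from N: 1 × 14.007 = 14.007 g/mol.
%N = 14.007 / 129.177 × 100 = 10.84%.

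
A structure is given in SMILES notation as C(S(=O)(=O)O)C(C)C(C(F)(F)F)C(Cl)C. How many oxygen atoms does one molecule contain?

Atom tally by fragment:
  HO3SCH2 → C:1 H:3 S:1 O:3
  CH(CH3) → C:2 H:4
  CH(CF3) → C:2 H:1 F:3
  CH(Cl) → C:1 H:1 Cl:1
  CH3 → C:1 H:3
Element totals:
  C: 7
  H: 12
  Cl: 1
  F: 3
  O: 3
  S: 1

3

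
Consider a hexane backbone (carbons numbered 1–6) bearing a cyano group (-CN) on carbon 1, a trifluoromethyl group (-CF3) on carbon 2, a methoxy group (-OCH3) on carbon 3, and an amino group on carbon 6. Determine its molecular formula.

Atom tally by fragment:
  NCCH2 → C:2 H:2 N:1
  CH(CF3) → C:2 H:1 F:3
  CH(OCH3) → C:2 H:4 O:1
  CH2 → C:1 H:2
  CH2 → C:1 H:2
  CH2NH2 → C:1 H:4 N:1
Element totals:
  C: 9
  H: 15
  F: 3
  N: 2
  O: 1

C9H15F3N2O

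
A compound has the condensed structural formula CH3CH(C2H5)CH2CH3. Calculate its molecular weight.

86.18 g/mol

Atom tally by fragment:
  CH3 → C:1 H:3
  CH(C2H5) → C:3 H:6
  CH2 → C:1 H:2
  CH3 → C:1 H:3
Element totals:
  C: 6
  H: 14
Molecular formula: C6H14.
  M = 6(12.011) + 14(1.008)
    = 72.066 + 14.112 = 86.178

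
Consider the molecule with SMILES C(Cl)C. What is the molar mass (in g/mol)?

Atom tally by fragment:
  ClCH2 → C:1 H:2 Cl:1
  CH3 → C:1 H:3
Element totals:
  C: 2
  H: 5
  Cl: 1
Molecular formula: C2H5Cl.
  M = 2(12.011) + 5(1.008) + 35.45
    = 24.022 + 5.040 + 35.450 = 64.512

64.51 g/mol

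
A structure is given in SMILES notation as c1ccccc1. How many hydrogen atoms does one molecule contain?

Atom tally by fragment:
  benzene ring core → C:6 H:6
Element totals:
  C: 6
  H: 6

6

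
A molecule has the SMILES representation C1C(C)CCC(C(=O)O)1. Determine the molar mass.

Atom tally by fragment:
  cyclopentane ring core → C:5 H:10
  (− 2 ring H displaced by substituents)
  + CH3 → C:1 H:3
  + COOH → C:1 H:1 O:2
Element totals:
  C: 7
  H: 12
  O: 2
Molecular formula: C7H12O2.
  M = 7(12.011) + 12(1.008) + 2(15.999)
    = 84.077 + 12.096 + 31.998 = 128.171

128.17 g/mol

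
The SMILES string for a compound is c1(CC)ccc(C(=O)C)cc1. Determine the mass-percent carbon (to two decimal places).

81.04%

Atom tally by fragment:
  benzene ring core → C:6 H:6
  (− 2 ring H displaced by substituents)
  + C2H5 → C:2 H:5
  + COCH3 → C:2 H:3 O:1
Element totals:
  C: 10
  H: 12
  O: 1
Molecular formula: C10H12O.
Molar mass = 148.205 g/mol.
Mass from C: 10 × 12.011 = 120.110 g/mol.
%C = 120.110 / 148.205 × 100 = 81.04%.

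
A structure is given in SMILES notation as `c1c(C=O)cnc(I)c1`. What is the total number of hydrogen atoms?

4

Atom tally by fragment:
  pyridine ring core → C:5 H:5 N:1
  (− 2 ring H displaced by substituents)
  + CHO → C:1 H:1 O:1
  + I → I:1
Element totals:
  C: 6
  H: 4
  I: 1
  N: 1
  O: 1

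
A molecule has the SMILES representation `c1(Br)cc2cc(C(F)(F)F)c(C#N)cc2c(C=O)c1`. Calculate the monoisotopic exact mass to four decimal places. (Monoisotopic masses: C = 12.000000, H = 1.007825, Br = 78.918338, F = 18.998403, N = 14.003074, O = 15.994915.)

326.9507

Atom tally by fragment:
  naphthalene ring system core → C:10 H:8
  (− 4 ring H displaced by substituents)
  + Br → Br:1
  + CF3 → C:1 F:3
  + CN → C:1 N:1
  + CHO → C:1 H:1 O:1
Element totals:
  C: 13
  H: 5
  Br: 1
  F: 3
  N: 1
  O: 1
Molecular formula: C13H5BrF3NO.
  M = 13(12.0) + 5(1.007825) + 78.918338 + 3(18.998403) + 14.003074 + 15.994915
    = 156.000000 + 5.039125 + 78.918338 + 56.995209 + 14.003074 + 15.994915 = 326.950661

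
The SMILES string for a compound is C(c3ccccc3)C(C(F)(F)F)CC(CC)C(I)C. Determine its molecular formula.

Atom tally by fragment:
  C6H5CH2 → C:7 H:7
  CH(CF3) → C:2 H:1 F:3
  CH2 → C:1 H:2
  CH(C2H5) → C:3 H:6
  CH(I) → C:1 H:1 I:1
  CH3 → C:1 H:3
Element totals:
  C: 15
  H: 20
  F: 3
  I: 1

C15H20F3I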